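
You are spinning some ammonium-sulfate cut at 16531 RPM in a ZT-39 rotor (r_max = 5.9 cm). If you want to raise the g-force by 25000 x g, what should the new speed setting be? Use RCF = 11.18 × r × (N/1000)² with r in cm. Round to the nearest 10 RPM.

≈ 25540 RPM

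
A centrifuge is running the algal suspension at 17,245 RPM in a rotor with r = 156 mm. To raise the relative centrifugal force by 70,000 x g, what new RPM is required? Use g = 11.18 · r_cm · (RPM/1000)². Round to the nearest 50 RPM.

r = 156 mm = 15.6 cm
Current RCF = 11.18 × 15.6 × (17.245)² = 11.18 × 15.6 × 297.390025 ≈ 51,867.2 × g
Target RCF = 51,867.2 + 70,000 = 121,867.2 × g
(N/1000)² = 121,867.2 / 174.408 = 698.7478
N = 1000 × √698.7478 ≈ 26,433.8

≈ 26450 RPM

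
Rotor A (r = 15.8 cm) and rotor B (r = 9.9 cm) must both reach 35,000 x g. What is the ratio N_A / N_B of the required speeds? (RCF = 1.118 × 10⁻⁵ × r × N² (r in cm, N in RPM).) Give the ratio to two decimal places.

0.79

At fixed RCF, N ∝ 1/√r, so N_A/N_B = √(r_B/r_A) = √(9.9/15.8) = √0.626582 = 0.7916.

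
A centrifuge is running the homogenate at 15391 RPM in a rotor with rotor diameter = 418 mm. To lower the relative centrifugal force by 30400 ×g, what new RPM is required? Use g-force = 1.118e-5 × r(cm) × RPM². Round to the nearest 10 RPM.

N₂ ≈ 10330 RPM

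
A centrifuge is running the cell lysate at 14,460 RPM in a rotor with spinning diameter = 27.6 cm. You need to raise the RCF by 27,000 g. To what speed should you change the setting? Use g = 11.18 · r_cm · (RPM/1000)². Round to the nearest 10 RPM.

r = 27.6 / 2 = 13.8 cm
Current RCF = 11.18 × 13.8 × (14.46)² = 11.18 × 13.8 × 209.0916 ≈ 32,259.5 × g
Target RCF = 32,259.5 + 27,000 = 59,259.5 × g
(N/1000)² = 59,259.5 / 154.284 = 384.0936
N = 1000 × √384.0936 ≈ 19,598.3

≈ 19600 RPM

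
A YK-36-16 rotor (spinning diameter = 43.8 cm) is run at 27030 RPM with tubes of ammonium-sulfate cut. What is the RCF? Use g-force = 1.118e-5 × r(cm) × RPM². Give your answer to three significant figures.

RCF ≈ 179000 x g

r = 43.8 / 2 = 21.9 cm
RCF = 1.118 × 10⁻⁵ × 21.9 × (27030)² = 1.118 × 10⁻⁵ × 21.9 × 730,620,900 ≈ 178,886.7 × g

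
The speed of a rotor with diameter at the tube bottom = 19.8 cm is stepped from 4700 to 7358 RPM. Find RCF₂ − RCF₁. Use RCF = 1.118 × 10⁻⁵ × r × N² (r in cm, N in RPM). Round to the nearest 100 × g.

r = 19.8 / 2 = 9.9 cm
RCF₁ = 1.118 × 10⁻⁵ × 9.9 × (4700)² = 1.118 × 10⁻⁵ × 9.9 × 22,090,000 ≈ 2,445 × g
RCF₂ = 1.118 × 10⁻⁵ × 9.9 × (7358)² = 1.118 × 10⁻⁵ × 9.9 × 54,140,164 ≈ 5,992.3 × g
Increase = 5,992.3 − 2,445 = 3,547.3

≈ 3500 ×g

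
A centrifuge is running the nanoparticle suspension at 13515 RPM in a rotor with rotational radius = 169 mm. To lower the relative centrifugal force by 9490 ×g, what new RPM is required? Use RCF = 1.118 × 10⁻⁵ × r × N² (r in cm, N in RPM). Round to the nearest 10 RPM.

N₂ ≈ 11510 RPM

r = 169 mm = 16.9 cm
Current RCF = 1.118 × 10⁻⁵ × 16.9 × (13515)² = 1.118 × 10⁻⁵ × 16.9 × 182,655,225 ≈ 34,511.2 × g
Target RCF = 34,511.2 − 9,490 = 25,021.2 × g
N² = 25,021.2 / (18.8942 × 10⁻⁵) = 132,427,941
N ≈ √132,427,941 ≈ 11,507.7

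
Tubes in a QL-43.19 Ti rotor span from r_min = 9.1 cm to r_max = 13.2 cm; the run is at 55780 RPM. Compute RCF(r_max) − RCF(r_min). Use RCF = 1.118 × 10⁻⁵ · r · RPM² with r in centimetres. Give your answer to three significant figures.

ΔRCF ≈ 143000 g

RCF_max = 1.118 × 10⁻⁵ × 13.2 × (55780)² = 1.118 × 10⁻⁵ × 13.2 × 3,111,408,400 ≈ 459,169.2 × g
RCF_min = 1.118 × 10⁻⁵ × 9.1 × (55780)² = 1.118 × 10⁻⁵ × 9.1 × 3,111,408,400 ≈ 316,548.5 × g
ΔRCF = 459,169.2 − 316,548.5 = 142,620.7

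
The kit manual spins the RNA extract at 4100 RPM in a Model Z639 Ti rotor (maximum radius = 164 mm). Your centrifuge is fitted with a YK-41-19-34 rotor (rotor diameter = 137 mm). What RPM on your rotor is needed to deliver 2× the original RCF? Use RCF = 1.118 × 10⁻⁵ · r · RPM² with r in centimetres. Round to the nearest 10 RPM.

Original rotor: r = 164 mm = 16.4 cm
RCF_original = 1.118 × 10⁻⁵ × 16.4 × (4100)² = 1.118 × 10⁻⁵ × 16.4 × 16,810,000 ≈ 3,082.1 × g
Target RCF = 2 × 3,082.1 ≈ 6,164.2 × g
Your rotor: r = 137 mm / 2 = 68.5 mm = 6.85 cm
6,164.2 = 1.118 × 10⁻⁵ × 6.85 × N²
N² = 6,164.2 / (7.6583 × 10⁻⁵) = 80,490,448
N ≈ √80,490,448 ≈ 8,971.6

8970 RPM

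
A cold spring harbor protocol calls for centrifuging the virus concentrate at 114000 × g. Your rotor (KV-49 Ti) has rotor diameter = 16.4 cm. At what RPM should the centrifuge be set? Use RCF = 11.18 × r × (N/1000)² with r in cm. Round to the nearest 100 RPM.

r = 16.4 / 2 = 8.2 cm
RCF = 11.18 × r × (N/1000)²
114,000 = 11.18 × 8.2 × (N/1000)²
(N/1000)² = 114,000 / 91.676 = 1243.51
N = 1000 × √1243.51 ≈ 35,263.4

N ≈ 35300 RPM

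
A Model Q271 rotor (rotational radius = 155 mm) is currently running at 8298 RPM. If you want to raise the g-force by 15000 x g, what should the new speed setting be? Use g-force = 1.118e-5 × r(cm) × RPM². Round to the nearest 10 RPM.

r = 155 mm = 15.5 cm
Current RCF = 1.118 × 10⁻⁵ × 15.5 × (8298)² = 1.118 × 10⁻⁵ × 15.5 × 68,856,804 ≈ 11,932.2 × g
Target RCF = 11,932.2 + 15,000 = 26,932.2 × g
N² = 26,932.2 / (17.329 × 10⁻⁵) = 155,416,931
N ≈ √155,416,931 ≈ 12,466.6

12470 RPM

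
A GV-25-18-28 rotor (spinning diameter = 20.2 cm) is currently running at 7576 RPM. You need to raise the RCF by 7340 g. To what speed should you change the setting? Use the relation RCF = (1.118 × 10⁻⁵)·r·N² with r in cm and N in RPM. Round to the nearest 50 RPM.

≈ 11050 RPM

r = 20.2 / 2 = 10.1 cm
Current RCF = 1.118 × 10⁻⁵ × 10.1 × (7576)² = 1.118 × 10⁻⁵ × 10.1 × 57,395,776 ≈ 6,481 × g
Target RCF = 6,481 + 7,340 = 13,821 × g
N² = 13,821 / (11.2918 × 10⁻⁵) = 122,398,555
N ≈ √122,398,555 ≈ 11,063.4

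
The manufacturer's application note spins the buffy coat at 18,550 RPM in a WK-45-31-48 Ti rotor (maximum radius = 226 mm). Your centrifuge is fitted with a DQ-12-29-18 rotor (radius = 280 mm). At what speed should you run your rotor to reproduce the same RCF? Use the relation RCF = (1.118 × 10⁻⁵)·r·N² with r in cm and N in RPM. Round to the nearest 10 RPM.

≈ 16670 RPM

Original rotor: r = 226 mm = 22.6 cm
RCF_original = 1.118 × 10⁻⁵ × 22.6 × (18550)² = 1.118 × 10⁻⁵ × 22.6 × 344,102,500 ≈ 86,943.7 × g
Your rotor: r = 280 mm = 28.0 cm
86,943.7 = 1.118 × 10⁻⁵ × 28 × N²
N² = 86,943.7 / (31.304 × 10⁻⁵) = 277,739,905
N ≈ √277,739,905 ≈ 16,665.5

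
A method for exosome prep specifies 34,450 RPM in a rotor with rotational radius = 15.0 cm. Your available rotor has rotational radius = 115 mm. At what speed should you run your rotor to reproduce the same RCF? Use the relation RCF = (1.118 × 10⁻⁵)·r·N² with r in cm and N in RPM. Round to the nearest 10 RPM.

39340 RPM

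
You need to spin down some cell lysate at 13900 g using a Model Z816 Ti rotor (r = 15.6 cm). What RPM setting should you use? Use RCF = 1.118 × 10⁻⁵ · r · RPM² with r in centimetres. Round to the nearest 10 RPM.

≈ 8930 RPM

RCF = 1.118 × 10⁻⁵ × r × N²
13,900 = 1.118 × 10⁻⁵ × 15.6 × N²
N² = 13,900 / (17.4408 × 10⁻⁵) = 79,698,179
N ≈ √79,698,179 ≈ 8,927.4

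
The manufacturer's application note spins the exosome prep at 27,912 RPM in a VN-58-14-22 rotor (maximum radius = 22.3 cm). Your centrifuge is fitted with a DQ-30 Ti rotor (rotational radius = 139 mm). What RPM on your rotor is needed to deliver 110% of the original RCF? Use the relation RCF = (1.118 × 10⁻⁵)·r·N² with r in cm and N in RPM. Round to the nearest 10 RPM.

≈ 37080 RPM

RCF = 1.118 × 10⁻⁵ × r × N²
RCF_original = 1.118 × 10⁻⁵ × 22.3 × (27912)² = 1.118 × 10⁻⁵ × 22.3 × 779,079,744 ≈ 194,235.5 × g
Target RCF = 1.1 × 194,235.5 ≈ 213,659.1 × g
Your rotor: r = 139 mm = 13.9 cm
213,659.1 = 1.118 × 10⁻⁵ × 13.9 × N²
N² = 213,659.1 / (15.5402 × 10⁻⁵) = 1,374,879,989
N ≈ √1,374,879,989 ≈ 37,079.4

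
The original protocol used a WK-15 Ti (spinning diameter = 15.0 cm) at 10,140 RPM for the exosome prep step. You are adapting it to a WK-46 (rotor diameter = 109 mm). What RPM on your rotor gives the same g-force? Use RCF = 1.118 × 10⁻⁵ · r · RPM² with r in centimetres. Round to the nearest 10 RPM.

Original rotor: r = 15.0 / 2 = 7.5 cm
RCF_original = 1.118 × 10⁻⁵ × 7.5 × (10140)² = 1.118 × 10⁻⁵ × 7.5 × 102,819,600 ≈ 8,621.4 × g
Your rotor: r = 109 mm / 2 = 54.5 mm = 5.45 cm
8,621.4 = 1.118 × 10⁻⁵ × 5.45 × N²
N² = 8,621.4 / (6.0931 × 10⁻⁵) = 141,494,477
N ≈ √141,494,477 ≈ 11,895.1

11900 RPM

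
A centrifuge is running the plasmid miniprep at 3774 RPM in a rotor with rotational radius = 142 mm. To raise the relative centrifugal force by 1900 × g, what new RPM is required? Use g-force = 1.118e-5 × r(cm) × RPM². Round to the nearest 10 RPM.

N₂ ≈ 5120 RPM

r = 142 mm = 14.2 cm
Current RCF = 1.118 × 10⁻⁵ × 14.2 × (3774)² = 1.118 × 10⁻⁵ × 14.2 × 14,243,076 ≈ 2,261.2 × g
Target RCF = 2,261.2 + 1,900 = 4,161.2 × g
N² = 4,161.2 / (15.8756 × 10⁻⁵) = 26,211,293
N ≈ √26,211,293 ≈ 5,119.7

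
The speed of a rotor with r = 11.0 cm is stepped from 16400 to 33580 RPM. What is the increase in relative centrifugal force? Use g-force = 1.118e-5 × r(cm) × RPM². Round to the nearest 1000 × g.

RCF₁ = 1.118 × 10⁻⁵ × 11 × (16400)² = 1.118 × 10⁻⁵ × 11 × 268,960,000 ≈ 33,076.7 × g
RCF₂ = 1.118 × 10⁻⁵ × 11 × (33580)² = 1.118 × 10⁻⁵ × 11 × 1,127,616,400 ≈ 138,674.3 × g
Increase = 138,674.3 − 33,076.7 = 105,597.6

≈ 106000 × g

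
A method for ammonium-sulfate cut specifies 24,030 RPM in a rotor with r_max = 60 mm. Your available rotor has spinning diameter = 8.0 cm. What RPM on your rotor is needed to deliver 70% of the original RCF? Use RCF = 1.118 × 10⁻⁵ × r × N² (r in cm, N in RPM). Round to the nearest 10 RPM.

Original rotor: r = 60 mm = 6.0 cm
RCF = 1.118 × 10⁻⁵ × r × N²
RCF_original = 1.118 × 10⁻⁵ × 6 × (24030)² = 1.118 × 10⁻⁵ × 6 × 577,440,900 ≈ 38,734.7 × g
Target RCF = 0.7 × 38,734.7 ≈ 27,114.3 × g
Your rotor: r = 8.0 / 2 = 4 cm
27,114.3 = 1.118 × 10⁻⁵ × 4 × N²
N² = 27,114.3 / (4.472 × 10⁻⁵) = 606,312,612
N ≈ √606,312,612 ≈ 24,623.4

≈ 24620 RPM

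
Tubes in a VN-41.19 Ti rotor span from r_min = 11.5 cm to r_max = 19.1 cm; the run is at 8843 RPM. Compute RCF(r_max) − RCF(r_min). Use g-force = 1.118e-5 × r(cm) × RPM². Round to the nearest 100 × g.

6600 ×g

RCF_max = 1.118 × 10⁻⁵ × 19.1 × (8843)² = 1.118 × 10⁻⁵ × 19.1 × 78,198,649 ≈ 16,698.4 × g
RCF_min = 1.118 × 10⁻⁵ × 11.5 × (8843)² = 1.118 × 10⁻⁵ × 11.5 × 78,198,649 ≈ 10,054 × g
ΔRCF = 16,698.4 − 10,054 = 6,644.4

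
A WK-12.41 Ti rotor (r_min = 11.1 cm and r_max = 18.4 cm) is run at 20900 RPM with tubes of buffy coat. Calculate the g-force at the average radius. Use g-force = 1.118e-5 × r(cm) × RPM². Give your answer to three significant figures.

r_avg = (11.1 + 18.4) / 2 = 14.75 cm
RCF = 1.118 × 10⁻⁵ × 14.75 × (20900)² = 1.118 × 10⁻⁵ × 14.75 × 436,810,000 ≈ 72,032.2 × g

≈ 72000 × g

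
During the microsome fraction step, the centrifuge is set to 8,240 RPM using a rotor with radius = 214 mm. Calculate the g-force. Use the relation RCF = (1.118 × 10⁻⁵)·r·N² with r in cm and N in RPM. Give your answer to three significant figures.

RCF ≈ 16200 ×g

r = 214 mm = 21.4 cm
RCF = 1.118 × 10⁻⁵ × r × N²
RCF = 1.118 × 10⁻⁵ × 21.4 × (8240)² = 1.118 × 10⁻⁵ × 21.4 × 67,897,600 ≈ 16,244.6 × g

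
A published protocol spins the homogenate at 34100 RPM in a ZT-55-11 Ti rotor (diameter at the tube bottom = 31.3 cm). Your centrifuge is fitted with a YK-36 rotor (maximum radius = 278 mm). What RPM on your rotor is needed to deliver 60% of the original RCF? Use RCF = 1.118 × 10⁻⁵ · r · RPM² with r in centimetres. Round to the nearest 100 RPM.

≈ 19800 RPM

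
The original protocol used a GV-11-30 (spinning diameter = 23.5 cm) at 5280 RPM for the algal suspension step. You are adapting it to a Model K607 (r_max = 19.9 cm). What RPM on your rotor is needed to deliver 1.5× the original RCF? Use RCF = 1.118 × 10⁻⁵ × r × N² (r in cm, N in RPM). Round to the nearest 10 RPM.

4970 RPM

Original rotor: r = 23.5 / 2 = 11.75 cm
RCF = 1.118 × 10⁻⁵ × r × N²
RCF_original = 1.118 × 10⁻⁵ × 11.75 × (5280)² = 1.118 × 10⁻⁵ × 11.75 × 27,878,400 ≈ 3,662.2 × g
Target RCF = 1.5 × 3,662.2 ≈ 5,493.3 × g
5,493.3 = 1.118 × 10⁻⁵ × 19.9 × N²
N² = 5,493.3 / (22.2482 × 10⁻⁵) = 24,690,986
N ≈ √24,690,986 ≈ 4,969.0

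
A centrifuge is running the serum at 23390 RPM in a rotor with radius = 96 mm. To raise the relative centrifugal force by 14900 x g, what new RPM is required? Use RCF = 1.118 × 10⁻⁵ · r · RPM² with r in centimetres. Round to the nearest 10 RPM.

≈ 26190 RPM

r = 96 mm = 9.6 cm
Current RCF = 1.118 × 10⁻⁵ × 9.6 × (23390)² = 1.118 × 10⁻⁵ × 9.6 × 547,092,100 ≈ 58,718.3 × g
Target RCF = 58,718.3 + 14,900 = 73,618.3 × g
N² = 73,618.3 / (10.7328 × 10⁻⁵) = 685,918,866
N ≈ √685,918,866 ≈ 26,190.1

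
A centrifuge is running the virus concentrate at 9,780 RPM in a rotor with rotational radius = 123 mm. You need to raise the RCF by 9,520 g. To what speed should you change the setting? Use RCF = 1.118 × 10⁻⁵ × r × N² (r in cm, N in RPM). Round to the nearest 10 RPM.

12840 RPM

r = 123 mm = 12.3 cm
Current RCF = 1.118 × 10⁻⁵ × 12.3 × (9780)² = 1.118 × 10⁻⁵ × 12.3 × 95,648,400 ≈ 13,153 × g
Target RCF = 13,153 + 9,520 = 22,673 × g
N² = 22,673 / (13.7514 × 10⁻⁵) = 164,877,758
N ≈ √164,877,758 ≈ 12,840.5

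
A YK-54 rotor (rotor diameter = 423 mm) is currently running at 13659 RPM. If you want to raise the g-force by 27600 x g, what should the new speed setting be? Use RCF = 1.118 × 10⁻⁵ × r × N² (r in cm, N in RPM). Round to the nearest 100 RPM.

≈ 17400 RPM

r = 423 mm / 2 = 211.5 mm = 21.15 cm
Current RCF = 1.118 × 10⁻⁵ × 21.15 × (13659)² = 1.118 × 10⁻⁵ × 21.15 × 186,568,281 ≈ 44,115.4 × g
Target RCF = 44,115.4 + 27,600 = 71,715.4 × g
N² = 71,715.4 / (23.6457 × 10⁻⁵) = 303,291,508
N ≈ √303,291,508 ≈ 17,415.3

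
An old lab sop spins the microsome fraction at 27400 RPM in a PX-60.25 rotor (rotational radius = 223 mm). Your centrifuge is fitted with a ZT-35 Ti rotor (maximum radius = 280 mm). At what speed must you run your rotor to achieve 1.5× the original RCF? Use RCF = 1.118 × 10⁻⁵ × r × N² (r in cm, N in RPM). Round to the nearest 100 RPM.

29900 RPM

Original rotor: r = 223 mm = 22.3 cm
RCF_original = 1.118 × 10⁻⁵ × 22.3 × (27400)² = 1.118 × 10⁻⁵ × 22.3 × 750,760,000 ≈ 187,175 × g
Target RCF = 1.5 × 187,175 ≈ 280,762.5 × g
Your rotor: r = 280 mm = 28.0 cm
280,762.5 = 1.118 × 10⁻⁵ × 28 × N²
N² = 280,762.5 / (31.304 × 10⁻⁵) = 896,890,174
N ≈ √896,890,174 ≈ 29,948.1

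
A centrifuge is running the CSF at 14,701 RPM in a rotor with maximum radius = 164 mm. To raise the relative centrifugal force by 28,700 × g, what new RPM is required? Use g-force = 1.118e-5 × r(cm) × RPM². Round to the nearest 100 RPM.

≈ 19300 RPM

r = 164 mm = 16.4 cm
Current RCF = 1.118 × 10⁻⁵ × 16.4 × (14701)² = 1.118 × 10⁻⁵ × 16.4 × 216,119,401 ≈ 39,625.9 × g
Target RCF = 39,625.9 + 28,700 = 68,325.9 × g
N² = 68,325.9 / (18.3352 × 10⁻⁵) = 372,648,785
N ≈ √372,648,785 ≈ 19,304.1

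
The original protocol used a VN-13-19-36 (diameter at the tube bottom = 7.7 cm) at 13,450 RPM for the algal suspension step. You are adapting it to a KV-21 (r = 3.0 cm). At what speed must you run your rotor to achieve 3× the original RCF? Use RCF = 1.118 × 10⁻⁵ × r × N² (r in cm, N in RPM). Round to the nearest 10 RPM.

Original rotor: r = 7.7 / 2 = 3.85 cm
RCF_original = 1.118 × 10⁻⁵ × 3.85 × (13450)² = 1.118 × 10⁻⁵ × 3.85 × 180,902,500 ≈ 7,786.6 × g
Target RCF = 3 × 7,786.6 ≈ 23,359.8 × g
23,359.8 = 1.118 × 10⁻⁵ × 3 × N²
N² = 23,359.8 / (3.354 × 10⁻⁵) = 696,475,850
N ≈ √696,475,850 ≈ 26,390.8

26390 RPM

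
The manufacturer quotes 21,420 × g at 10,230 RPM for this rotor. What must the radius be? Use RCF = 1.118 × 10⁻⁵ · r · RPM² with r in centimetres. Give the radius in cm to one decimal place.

RCF = 1.118 × 10⁻⁵ × r × N²
21420 = 1.118 × 10⁻⁵ × r × (10230)²
r = 21420 / (1.118 × 10⁻⁵ × 104,652,900) = 21420 / 1170.019 ≈ 18.307 cm

r ≈ 18.3 cm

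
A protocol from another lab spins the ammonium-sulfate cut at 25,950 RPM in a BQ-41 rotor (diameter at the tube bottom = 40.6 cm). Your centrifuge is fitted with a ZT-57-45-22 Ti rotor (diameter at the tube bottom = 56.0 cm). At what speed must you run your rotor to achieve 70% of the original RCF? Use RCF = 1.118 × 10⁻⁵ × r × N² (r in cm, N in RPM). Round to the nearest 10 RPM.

≈ 18490 RPM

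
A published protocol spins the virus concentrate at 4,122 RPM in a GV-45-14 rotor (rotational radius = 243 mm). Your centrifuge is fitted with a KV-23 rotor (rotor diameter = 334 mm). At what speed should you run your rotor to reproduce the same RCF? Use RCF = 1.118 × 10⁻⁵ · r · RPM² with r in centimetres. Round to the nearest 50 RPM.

Original rotor: r = 243 mm = 24.3 cm
RCF_original = 1.118 × 10⁻⁵ × 24.3 × (4122)² = 1.118 × 10⁻⁵ × 24.3 × 16,990,884 ≈ 4,616 × g
Your rotor: r = 334 mm / 2 = 167 mm = 16.7 cm
4,616 = 1.118 × 10⁻⁵ × 16.7 × N²
N² = 4,616 / (18.6706 × 10⁻⁵) = 24,723,362
N ≈ √24,723,362 ≈ 4,972.3

≈ 4950 RPM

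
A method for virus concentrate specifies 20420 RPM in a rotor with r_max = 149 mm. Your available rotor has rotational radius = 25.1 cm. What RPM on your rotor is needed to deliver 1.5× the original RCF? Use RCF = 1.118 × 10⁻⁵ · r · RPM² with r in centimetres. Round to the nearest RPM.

Original rotor: r = 149 mm = 14.9 cm
RCF_original = 1.118 × 10⁻⁵ × 14.9 × (20420)² = 1.118 × 10⁻⁵ × 14.9 × 416,976,400 ≈ 69,460.8 × g
Target RCF = 1.5 × 69,460.8 ≈ 104,191.2 × g
104,191.2 = 1.118 × 10⁻⁵ × 25.1 × N²
N² = 104,191.2 / (28.0618 × 10⁻⁵) = 371,291,934
N ≈ √371,291,934 ≈ 19,268.9

19269 RPM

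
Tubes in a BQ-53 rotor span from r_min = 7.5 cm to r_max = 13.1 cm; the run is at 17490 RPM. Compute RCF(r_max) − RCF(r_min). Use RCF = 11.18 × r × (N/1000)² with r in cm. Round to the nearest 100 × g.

≈ 19200 g

ΔRCF = 11.18 × (r_max − r_min) × (N/1000)² = 11.18 × 5.6 × 305.9001 ≈ 19,151.8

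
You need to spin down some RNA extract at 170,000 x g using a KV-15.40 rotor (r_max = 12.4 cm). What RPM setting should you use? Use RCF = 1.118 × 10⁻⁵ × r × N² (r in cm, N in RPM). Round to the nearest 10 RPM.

N ≈ 35020 RPM

RCF = 1.118 × 10⁻⁵ × r × N²
170,000 = 1.118 × 10⁻⁵ × 12.4 × N²
N² = 170,000 / (13.8632 × 10⁻⁵) = 1,226,268,105
N ≈ √1,226,268,105 ≈ 35,018.1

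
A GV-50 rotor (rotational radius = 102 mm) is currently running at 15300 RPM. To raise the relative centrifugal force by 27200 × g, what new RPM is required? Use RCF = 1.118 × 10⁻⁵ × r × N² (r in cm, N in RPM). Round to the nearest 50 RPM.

r = 102 mm = 10.2 cm
Current RCF = 1.118 × 10⁻⁵ × 10.2 × (15300)² = 1.118 × 10⁻⁵ × 10.2 × 234,090,000 ≈ 26,694.7 × g
Target RCF = 26,694.7 + 27,200 = 53,894.7 × g
N² = 53,894.7 / (11.4036 × 10⁻⁵) = 472,611,281
N ≈ √472,611,281 ≈ 21,739.6

≈ 21750 RPM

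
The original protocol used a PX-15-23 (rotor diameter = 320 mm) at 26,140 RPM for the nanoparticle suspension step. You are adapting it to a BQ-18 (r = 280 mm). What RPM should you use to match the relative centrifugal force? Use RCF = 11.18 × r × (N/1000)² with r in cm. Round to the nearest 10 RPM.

≈ 19760 RPM

Original rotor: r = 320 mm / 2 = 160 mm = 16 cm
RCF_original = 11.18 × 16 × (26.14)² = 11.18 × 16 × 683.2996 ≈ 122,228.6 × g
Your rotor: r = 280 mm = 28.0 cm
122,228.6 = 11.18 × 28 × (N/1000)²
(N/1000)² = 122,228.6 / 313.04 = 390.4568
N = 1000 × √390.4568 ≈ 19,760.0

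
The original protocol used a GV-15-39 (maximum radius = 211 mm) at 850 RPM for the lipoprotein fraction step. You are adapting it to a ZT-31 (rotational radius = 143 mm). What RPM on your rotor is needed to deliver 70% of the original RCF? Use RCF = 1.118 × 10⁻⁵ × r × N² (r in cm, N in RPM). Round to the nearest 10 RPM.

Original rotor: r = 211 mm = 21.1 cm
RCF_original = 1.118 × 10⁻⁵ × 21.1 × (850)² = 1.118 × 10⁻⁵ × 21.1 × 722,500 ≈ 170.4 × g
Target RCF = 0.7 × 170.4 ≈ 119.3 × g
Your rotor: r = 143 mm = 14.3 cm
119.3 = 1.118 × 10⁻⁵ × 14.3 × N²
N² = 119.3 / (15.9874 × 10⁻⁵) = 746,213
N ≈ √746,213 ≈ 863.8

860 RPM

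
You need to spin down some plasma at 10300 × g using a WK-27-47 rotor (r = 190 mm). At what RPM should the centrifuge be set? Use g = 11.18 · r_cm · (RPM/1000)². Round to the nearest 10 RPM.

r = 190 mm = 19.0 cm
RCF = 11.18 × r × (N/1000)²
10,300 = 11.18 × 19 × (N/1000)²
(N/1000)² = 10,300 / 212.42 = 48.48884
N = 1000 × √48.48884 ≈ 6,963.4

6960 RPM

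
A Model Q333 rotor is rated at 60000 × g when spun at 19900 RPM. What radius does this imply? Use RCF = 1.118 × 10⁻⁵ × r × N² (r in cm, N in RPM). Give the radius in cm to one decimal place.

60000 = 1.118 × 10⁻⁵ × r × (19900)²
r = 60000 / (1.118 × 10⁻⁵ × 396,010,000) = 60000 / 4427.392 ≈ 13.552 cm

≈ 13.6 cm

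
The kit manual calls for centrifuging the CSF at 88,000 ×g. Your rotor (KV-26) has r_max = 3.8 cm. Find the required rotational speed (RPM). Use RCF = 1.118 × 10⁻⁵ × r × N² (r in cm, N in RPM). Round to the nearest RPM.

RCF = 1.118 × 10⁻⁵ × r × N²
88,000 = 1.118 × 10⁻⁵ × 3.8 × N²
N² = 88,000 / (4.2484 × 10⁻⁵) = 2,071,368,044
N ≈ √2,071,368,044 ≈ 45,512.3

≈ 45512 RPM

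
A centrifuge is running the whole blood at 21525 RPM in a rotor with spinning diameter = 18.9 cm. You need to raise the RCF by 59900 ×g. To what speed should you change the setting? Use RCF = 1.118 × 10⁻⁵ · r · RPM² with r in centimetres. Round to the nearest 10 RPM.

r = 18.9 / 2 = 9.45 cm
Current RCF = 1.118 × 10⁻⁵ × 9.45 × (21525)² = 1.118 × 10⁻⁵ × 9.45 × 463,325,625 ≈ 48,950.8 × g
Target RCF = 48,950.8 + 59,900 = 108,850.8 × g
N² = 108,850.8 / (10.5651 × 10⁻⁵) = 1,030,286,509
N ≈ √1,030,286,509 ≈ 32,098.1

N₂ ≈ 32100 RPM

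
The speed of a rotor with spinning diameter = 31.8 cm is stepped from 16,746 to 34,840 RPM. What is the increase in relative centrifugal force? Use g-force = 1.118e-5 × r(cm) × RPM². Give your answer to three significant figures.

166000 g

r = 31.8 / 2 = 15.9 cm
RCF₁ = 1.118 × 10⁻⁵ × 15.9 × (16746)² = 1.118 × 10⁻⁵ × 15.9 × 280,428,516 ≈ 49,849.5 × g
RCF₂ = 1.118 × 10⁻⁵ × 15.9 × (34840)² = 1.118 × 10⁻⁵ × 15.9 × 1,213,825,600 ≈ 215,772.1 × g
Increase = 215,772.1 − 49,849.5 = 165,922.6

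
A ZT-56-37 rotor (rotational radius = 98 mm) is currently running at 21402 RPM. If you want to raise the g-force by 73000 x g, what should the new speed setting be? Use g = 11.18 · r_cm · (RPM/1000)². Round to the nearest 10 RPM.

≈ 33530 RPM

r = 98 mm = 9.8 cm
Current RCF = 11.18 × 9.8 × (21.402)² = 11.18 × 9.8 × 458.045604 ≈ 50,185.3 × g
Target RCF = 50,185.3 + 73,000 = 123,185.3 × g
(N/1000)² = 123,185.3 / 109.564 = 1124.323
N = 1000 × √1124.323 ≈ 33,530.9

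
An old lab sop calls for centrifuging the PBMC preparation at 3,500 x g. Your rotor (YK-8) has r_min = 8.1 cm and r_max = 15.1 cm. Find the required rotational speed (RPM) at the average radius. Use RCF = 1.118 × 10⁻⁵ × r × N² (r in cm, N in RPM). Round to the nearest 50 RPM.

≈ 5200 RPM

r_avg = (8.1 + 15.1) / 2 = 11.6 cm
3,500 = 1.118 × 10⁻⁵ × 11.6 × N²
N² = 3,500 / (12.9688 × 10⁻⁵) = 26,987,848
N ≈ √26,987,848 ≈ 5,195.0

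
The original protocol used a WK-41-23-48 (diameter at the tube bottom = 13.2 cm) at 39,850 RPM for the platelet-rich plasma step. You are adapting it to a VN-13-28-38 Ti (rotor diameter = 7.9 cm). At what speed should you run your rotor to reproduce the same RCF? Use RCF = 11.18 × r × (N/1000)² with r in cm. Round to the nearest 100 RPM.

51500 RPM

Original rotor: r = 13.2 / 2 = 6.6 cm
RCF_original = 11.18 × 6.6 × (39.85)² = 11.18 × 6.6 × 1,588.0225 ≈ 117,177 × g
Your rotor: r = 7.9 / 2 = 3.95 cm
117,177 = 11.18 × 3.95 × (N/1000)²
(N/1000)² = 117,177 / 44.161 = 2653.405
N = 1000 × √2653.405 ≈ 51,511.2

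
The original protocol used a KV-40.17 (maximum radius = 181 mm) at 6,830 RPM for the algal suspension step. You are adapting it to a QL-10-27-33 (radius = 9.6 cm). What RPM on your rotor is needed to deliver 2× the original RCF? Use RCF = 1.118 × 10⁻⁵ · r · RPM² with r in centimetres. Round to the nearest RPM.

13263 RPM

Original rotor: r = 181 mm = 18.1 cm
RCF = 1.118 × 10⁻⁵ × r × N²
RCF_original = 1.118 × 10⁻⁵ × 18.1 × (6830)² = 1.118 × 10⁻⁵ × 18.1 × 46,648,900 ≈ 9,439.8 × g
Target RCF = 2 × 9,439.8 ≈ 18,879.6 × g
18,879.6 = 1.118 × 10⁻⁵ × 9.6 × N²
N² = 18,879.6 / (10.7328 × 10⁻⁵) = 175,905,635
N ≈ √175,905,635 ≈ 13,262.9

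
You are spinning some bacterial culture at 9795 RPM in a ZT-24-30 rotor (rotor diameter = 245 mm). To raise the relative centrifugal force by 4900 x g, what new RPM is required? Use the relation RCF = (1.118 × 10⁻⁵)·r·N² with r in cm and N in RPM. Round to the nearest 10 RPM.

N₂ ≈ 11480 RPM

r = 245 mm / 2 = 122.5 mm = 12.25 cm
Current RCF = 1.118 × 10⁻⁵ × 12.25 × (9795)² = 1.118 × 10⁻⁵ × 12.25 × 95,942,025 ≈ 13,139.7 × g
Target RCF = 13,139.7 + 4,900 = 18,039.7 × g
N² = 18,039.7 / (13.6955 × 10⁻⁵) = 131,719,908
N ≈ √131,719,908 ≈ 11,476.9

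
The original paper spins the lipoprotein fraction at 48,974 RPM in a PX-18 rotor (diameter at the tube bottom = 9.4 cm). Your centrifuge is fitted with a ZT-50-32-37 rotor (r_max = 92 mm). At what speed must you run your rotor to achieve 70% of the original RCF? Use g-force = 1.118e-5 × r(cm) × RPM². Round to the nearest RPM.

≈ 29287 RPM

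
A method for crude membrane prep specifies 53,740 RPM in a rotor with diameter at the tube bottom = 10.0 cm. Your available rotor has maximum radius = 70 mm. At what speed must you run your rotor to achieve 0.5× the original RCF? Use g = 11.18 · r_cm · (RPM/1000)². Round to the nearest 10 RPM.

32120 RPM

Original rotor: r = 10.0 / 2 = 5 cm
RCF_original = 11.18 × 5 × (53.74)² = 11.18 × 5 × 2,887.9876 ≈ 161,438.5 × g
Target RCF = 0.5 × 161,438.5 ≈ 80,719.2 × g
Your rotor: r = 70 mm = 7.0 cm
80,719.2 = 11.18 × 7 × (N/1000)²
(N/1000)² = 80,719.2 / 78.26 = 1031.423
N = 1000 × √1031.423 ≈ 32,115.8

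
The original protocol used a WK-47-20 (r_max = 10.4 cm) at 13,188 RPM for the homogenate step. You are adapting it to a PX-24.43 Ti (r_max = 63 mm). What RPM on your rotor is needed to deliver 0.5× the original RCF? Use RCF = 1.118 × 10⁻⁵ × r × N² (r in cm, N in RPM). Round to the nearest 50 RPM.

RCF_original = 1.118 × 10⁻⁵ × 10.4 × (13188)² = 1.118 × 10⁻⁵ × 10.4 × 173,923,344 ≈ 20,222.4 × g
Target RCF = 0.5 × 20,222.4 ≈ 10,111.2 × g
Your rotor: r = 63 mm = 6.3 cm
10,111.2 = 1.118 × 10⁻⁵ × 6.3 × N²
N² = 10,111.2 / (7.0434 × 10⁻⁵) = 143,555,669
N ≈ √143,555,669 ≈ 11,981.5

≈ 12000 RPM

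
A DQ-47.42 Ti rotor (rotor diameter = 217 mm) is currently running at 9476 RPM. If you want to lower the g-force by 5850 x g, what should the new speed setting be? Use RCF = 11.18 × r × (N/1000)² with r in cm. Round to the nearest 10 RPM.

≈ 6450 RPM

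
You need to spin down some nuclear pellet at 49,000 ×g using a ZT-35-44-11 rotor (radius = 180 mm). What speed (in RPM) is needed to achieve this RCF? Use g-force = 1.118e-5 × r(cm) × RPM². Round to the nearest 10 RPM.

N ≈ 15600 RPM

r = 180 mm = 18.0 cm
49,000 = 1.118 × 10⁻⁵ × 18 × N²
N² = 49,000 / (20.124 × 10⁻⁵) = 243,490,360
N ≈ √243,490,360 ≈ 15,604.2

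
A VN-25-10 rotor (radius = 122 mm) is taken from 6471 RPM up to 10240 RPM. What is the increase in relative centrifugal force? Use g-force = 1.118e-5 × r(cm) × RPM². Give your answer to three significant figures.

r = 122 mm = 12.2 cm
RCF₁ = 1.118 × 10⁻⁵ × 12.2 × (6471)² = 1.118 × 10⁻⁵ × 12.2 × 41,873,841 ≈ 5,711.4 × g
RCF₂ = 1.118 × 10⁻⁵ × 12.2 × (10240)² = 1.118 × 10⁻⁵ × 12.2 × 104,857,600 ≈ 14,302.2 × g
Increase = 14,302.2 − 5,711.4 = 8,590.8

≈ 8590 g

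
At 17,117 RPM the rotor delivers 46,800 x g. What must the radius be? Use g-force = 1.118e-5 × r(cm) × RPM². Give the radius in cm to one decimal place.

46800 = 1.118 × 10⁻⁵ × r × (17117)²
r = 46800 / (1.118 × 10⁻⁵ × 292,991,689) = 46800 / 3275.647 ≈ 14.287 cm

14.3 cm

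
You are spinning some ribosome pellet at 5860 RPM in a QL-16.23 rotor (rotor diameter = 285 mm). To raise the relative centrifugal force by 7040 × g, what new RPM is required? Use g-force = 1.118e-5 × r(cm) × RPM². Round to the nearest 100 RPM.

N₂ ≈ 8900 RPM

r = 285 mm / 2 = 142.5 mm = 14.25 cm
Current RCF = 1.118 × 10⁻⁵ × 14.25 × (5860)² = 1.118 × 10⁻⁵ × 14.25 × 34,339,600 ≈ 5,470.8 × g
Target RCF = 5,470.8 + 7,040 = 12,510.8 × g
N² = 12,510.8 / (15.9315 × 10⁻⁵) = 78,528,701
N ≈ √78,528,701 ≈ 8,861.6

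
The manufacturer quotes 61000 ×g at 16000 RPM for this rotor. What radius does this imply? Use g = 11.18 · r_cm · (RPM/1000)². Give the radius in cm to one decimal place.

61000 = 11.18 × r × (16)²
r = 61000 / (11.18 × 256) = 61000 / 2862.08 ≈ 21.313 cm

r ≈ 21.3 cm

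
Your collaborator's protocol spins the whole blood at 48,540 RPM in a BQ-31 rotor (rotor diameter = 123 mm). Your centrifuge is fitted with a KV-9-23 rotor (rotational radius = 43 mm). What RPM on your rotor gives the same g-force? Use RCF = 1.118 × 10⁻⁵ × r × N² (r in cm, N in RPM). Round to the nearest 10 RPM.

Original rotor: r = 123 mm / 2 = 61.5 mm = 6.15 cm
RCF_original = 1.118 × 10⁻⁵ × 6.15 × (48540)² = 1.118 × 10⁻⁵ × 6.15 × 2,356,131,600 ≈ 162,000.5 × g
Your rotor: r = 43 mm = 4.3 cm
162,000.5 = 1.118 × 10⁻⁵ × 4.3 × N²
N² = 162,000.5 / (4.8074 × 10⁻⁵) = 3,369,815,285
N ≈ √3,369,815,285 ≈ 58,050.1

58050 RPM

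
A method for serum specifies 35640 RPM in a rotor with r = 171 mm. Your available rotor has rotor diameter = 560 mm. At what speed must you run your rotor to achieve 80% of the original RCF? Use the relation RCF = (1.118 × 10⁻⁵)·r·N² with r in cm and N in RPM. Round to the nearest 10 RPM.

Original rotor: r = 171 mm = 17.1 cm
RCF_original = 1.118 × 10⁻⁵ × 17.1 × (35640)² = 1.118 × 10⁻⁵ × 17.1 × 1,270,209,600 ≈ 242,836.1 × g
Target RCF = 0.8 × 242,836.1 ≈ 194,268.9 × g
Your rotor: r = 560 mm / 2 = 280 mm = 28 cm
194,268.9 = 1.118 × 10⁻⁵ × 28 × N²
N² = 194,268.9 / (31.304 × 10⁻⁵) = 620,588,104
N ≈ √620,588,104 ≈ 24,911.6

≈ 24910 RPM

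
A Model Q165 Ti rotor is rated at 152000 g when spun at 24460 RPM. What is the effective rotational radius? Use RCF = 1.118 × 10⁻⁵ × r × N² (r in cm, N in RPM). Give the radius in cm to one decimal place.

≈ 22.7 cm

RCF = 1.118 × 10⁻⁵ × r × N²
152000 = 1.118 × 10⁻⁵ × r × (24460)²
r = 152000 / (1.118 × 10⁻⁵ × 598,291,600) = 152000 / 6688.9 ≈ 22.724 cm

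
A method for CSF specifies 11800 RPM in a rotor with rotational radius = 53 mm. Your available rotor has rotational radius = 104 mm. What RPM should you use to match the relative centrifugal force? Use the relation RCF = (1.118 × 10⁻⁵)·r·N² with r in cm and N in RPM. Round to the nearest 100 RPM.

Original rotor: r = 53 mm = 5.3 cm
RCF_original = 1.118 × 10⁻⁵ × 5.3 × (11800)² = 1.118 × 10⁻⁵ × 5.3 × 139,240,000 ≈ 8,250.5 × g
Your rotor: r = 104 mm = 10.4 cm
8,250.5 = 1.118 × 10⁻⁵ × 10.4 × N²
N² = 8,250.5 / (11.6272 × 10⁻⁵) = 70,958,614
N ≈ √70,958,614 ≈ 8,423.7

≈ 8400 RPM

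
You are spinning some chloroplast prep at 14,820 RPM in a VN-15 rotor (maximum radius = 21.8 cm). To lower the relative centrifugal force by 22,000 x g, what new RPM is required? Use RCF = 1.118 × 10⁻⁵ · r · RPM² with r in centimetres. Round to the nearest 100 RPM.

N₂ ≈ 11400 RPM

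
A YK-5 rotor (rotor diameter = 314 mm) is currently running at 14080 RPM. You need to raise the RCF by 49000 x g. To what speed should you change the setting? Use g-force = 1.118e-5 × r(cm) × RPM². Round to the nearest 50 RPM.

r = 314 mm / 2 = 157 mm = 15.7 cm
Current RCF = 1.118 × 10⁻⁵ × 15.7 × (14080)² = 1.118 × 10⁻⁵ × 15.7 × 198,246,400 ≈ 34,797.4 × g
Target RCF = 34,797.4 + 49,000 = 83,797.4 × g
N² = 83,797.4 / (17.5526 × 10⁻⁵) = 477,407,336
N ≈ √477,407,336 ≈ 21,849.7

21850 RPM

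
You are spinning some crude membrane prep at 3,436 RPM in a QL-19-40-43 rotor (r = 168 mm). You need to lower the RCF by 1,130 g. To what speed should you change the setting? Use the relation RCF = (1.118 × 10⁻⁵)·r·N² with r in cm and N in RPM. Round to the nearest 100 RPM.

2400 RPM

r = 168 mm = 16.8 cm
Current RCF = 1.118 × 10⁻⁵ × 16.8 × (3436)² = 1.118 × 10⁻⁵ × 16.8 × 11,806,096 ≈ 2,217.5 × g
Target RCF = 2,217.5 − 1,130 = 1,087.5 × g
N² = 1,087.5 / (18.7824 × 10⁻⁵) = 5,789,995
N ≈ √5,789,995 ≈ 2,406.2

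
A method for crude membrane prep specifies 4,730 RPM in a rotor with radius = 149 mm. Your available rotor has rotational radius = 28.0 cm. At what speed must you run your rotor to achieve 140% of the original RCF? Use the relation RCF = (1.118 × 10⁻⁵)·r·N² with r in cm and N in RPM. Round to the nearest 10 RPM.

≈ 4080 RPM

Original rotor: r = 149 mm = 14.9 cm
RCF = 1.118 × 10⁻⁵ × r × N²
RCF_original = 1.118 × 10⁻⁵ × 14.9 × (4730)² = 1.118 × 10⁻⁵ × 14.9 × 22,372,900 ≈ 3,726.9 × g
Target RCF = 1.4 × 3,726.9 ≈ 5,217.7 × g
5,217.7 = 1.118 × 10⁻⁵ × 28 × N²
N² = 5,217.7 / (31.304 × 10⁻⁵) = 16,667,838
N ≈ √16,667,838 ≈ 4,082.6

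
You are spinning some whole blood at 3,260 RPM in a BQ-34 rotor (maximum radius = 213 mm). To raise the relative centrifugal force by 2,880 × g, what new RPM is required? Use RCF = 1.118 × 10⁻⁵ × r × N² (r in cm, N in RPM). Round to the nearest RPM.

4767 RPM

r = 213 mm = 21.3 cm
Current RCF = 1.118 × 10⁻⁵ × 21.3 × (3260)² = 1.118 × 10⁻⁵ × 21.3 × 10,627,600 ≈ 2,530.8 × g
Target RCF = 2,530.8 + 2,880 = 5,410.8 × g
N² = 5,410.8 / (23.8134 × 10⁻⁵) = 22,721,661
N ≈ √22,721,661 ≈ 4,766.7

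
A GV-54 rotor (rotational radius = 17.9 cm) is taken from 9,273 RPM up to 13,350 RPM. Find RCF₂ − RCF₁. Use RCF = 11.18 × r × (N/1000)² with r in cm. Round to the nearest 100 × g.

≈ 18500 ×g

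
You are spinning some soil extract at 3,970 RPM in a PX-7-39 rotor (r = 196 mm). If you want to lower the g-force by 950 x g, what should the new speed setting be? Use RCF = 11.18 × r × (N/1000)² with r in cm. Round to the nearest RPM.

≈ 3380 RPM

r = 196 mm = 19.6 cm
Current RCF = 11.18 × 19.6 × (3.97)² = 11.18 × 19.6 × 15.7609 ≈ 3,453.7 × g
Target RCF = 3,453.7 − 950 = 2,503.7 × g
(N/1000)² = 2,503.7 / 219.128 = 11.42574
N = 1000 × √11.42574 ≈ 3,380.2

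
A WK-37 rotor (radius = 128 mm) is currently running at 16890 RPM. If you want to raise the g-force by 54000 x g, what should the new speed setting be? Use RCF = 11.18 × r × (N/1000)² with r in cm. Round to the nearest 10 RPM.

r = 128 mm = 12.8 cm
Current RCF = 11.18 × 12.8 × (16.89)² = 11.18 × 12.8 × 285.2721 ≈ 40,823.6 × g
Target RCF = 40,823.6 + 54,000 = 94,823.6 × g
(N/1000)² = 94,823.6 / 143.104 = 662.6202
N = 1000 × √662.6202 ≈ 25,741.4

25740 RPM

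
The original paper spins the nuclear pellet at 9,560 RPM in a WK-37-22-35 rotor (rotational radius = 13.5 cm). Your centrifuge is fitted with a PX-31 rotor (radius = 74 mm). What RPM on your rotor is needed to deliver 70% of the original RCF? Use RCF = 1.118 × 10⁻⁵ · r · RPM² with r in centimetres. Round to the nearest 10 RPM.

RCF_original = 1.118 × 10⁻⁵ × 13.5 × (9560)² = 1.118 × 10⁻⁵ × 13.5 × 91,393,600 ≈ 13,794 × g
Target RCF = 0.7 × 13,794 ≈ 9,655.8 × g
Your rotor: r = 74 mm = 7.4 cm
9,655.8 = 1.118 × 10⁻⁵ × 7.4 × N²
N² = 9,655.8 / (8.2732 × 10⁻⁵) = 116,711,792
N ≈ √116,711,792 ≈ 10,803.3

≈ 10800 RPM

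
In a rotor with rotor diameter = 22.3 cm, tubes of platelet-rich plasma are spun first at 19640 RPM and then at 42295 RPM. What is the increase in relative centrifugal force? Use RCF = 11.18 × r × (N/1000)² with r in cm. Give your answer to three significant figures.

r = 22.3 / 2 = 11.15 cm
RCF₁ = 11.18 × 11.15 × (19.64)² = 11.18 × 11.15 × 385.7296 ≈ 48,083.9 × g
RCF₂ = 11.18 × 11.15 × (42.295)² = 11.18 × 11.15 × 1,788.867025 ≈ 222,994.8 × g
Increase = 222,994.8 − 48,083.9 = 174,910.9

≈ 175000 ×g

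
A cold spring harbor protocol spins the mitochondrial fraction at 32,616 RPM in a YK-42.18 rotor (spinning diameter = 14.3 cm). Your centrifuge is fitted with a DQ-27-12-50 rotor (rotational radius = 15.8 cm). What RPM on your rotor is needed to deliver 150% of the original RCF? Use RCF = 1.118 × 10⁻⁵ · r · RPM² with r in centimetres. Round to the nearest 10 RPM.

26870 RPM

Original rotor: r = 14.3 / 2 = 7.15 cm
RCF_original = 1.118 × 10⁻⁵ × 7.15 × (32616)² = 1.118 × 10⁻⁵ × 7.15 × 1,063,803,456 ≈ 85,037.3 × g
Target RCF = 1.5 × 85,037.3 ≈ 127,556 × g
127,556 = 1.118 × 10⁻⁵ × 15.8 × N²
N² = 127,556 / (17.6644 × 10⁻⁵) = 722,107,742
N ≈ √722,107,742 ≈ 26,872.1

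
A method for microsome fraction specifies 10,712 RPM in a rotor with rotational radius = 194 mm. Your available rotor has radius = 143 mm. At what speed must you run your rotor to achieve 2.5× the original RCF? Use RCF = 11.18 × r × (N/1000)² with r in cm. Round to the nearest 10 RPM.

19730 RPM

Original rotor: r = 194 mm = 19.4 cm
RCF = 11.18 × r × (N/1000)²
RCF_original = 11.18 × 19.4 × (10.712)² = 11.18 × 19.4 × 114.746944 ≈ 24,887.7 × g
Target RCF = 2.5 × 24,887.7 ≈ 62,219.2 × g
Your rotor: r = 143 mm = 14.3 cm
62,219.2 = 11.18 × 14.3 × (N/1000)²
(N/1000)² = 62,219.2 / 159.874 = 389.1765
N = 1000 × √389.1765 ≈ 19,727.6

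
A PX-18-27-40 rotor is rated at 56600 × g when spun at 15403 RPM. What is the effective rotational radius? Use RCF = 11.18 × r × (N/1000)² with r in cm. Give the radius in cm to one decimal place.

56600 = 11.18 × r × (15.403)²
r = 56600 / (11.18 × 237.252409) = 56600 / 2652.482 ≈ 21.339 cm

r ≈ 21.3 cm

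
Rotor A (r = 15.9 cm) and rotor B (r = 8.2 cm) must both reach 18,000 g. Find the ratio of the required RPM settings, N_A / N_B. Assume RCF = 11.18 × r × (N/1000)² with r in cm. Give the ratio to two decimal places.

0.72

At fixed RCF, N ∝ 1/√r, so N_A/N_B = √(r_B/r_A) = √(8.2/15.9) = √0.515723 = 0.7181.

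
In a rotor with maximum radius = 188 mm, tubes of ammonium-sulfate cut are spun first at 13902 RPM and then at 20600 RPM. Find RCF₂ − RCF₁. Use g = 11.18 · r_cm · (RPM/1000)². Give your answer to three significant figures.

r = 188 mm = 18.8 cm
RCF₁ = 11.18 × 18.8 × (13.902)² = 11.18 × 18.8 × 193.265604 ≈ 40,621.3 × g
RCF₂ = 11.18 × 18.8 × (20.6)² = 11.18 × 18.8 × 424.36 ≈ 89,193.7 × g
Increase = 89,193.7 − 40,621.3 = 48,572.4

48600 ×g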